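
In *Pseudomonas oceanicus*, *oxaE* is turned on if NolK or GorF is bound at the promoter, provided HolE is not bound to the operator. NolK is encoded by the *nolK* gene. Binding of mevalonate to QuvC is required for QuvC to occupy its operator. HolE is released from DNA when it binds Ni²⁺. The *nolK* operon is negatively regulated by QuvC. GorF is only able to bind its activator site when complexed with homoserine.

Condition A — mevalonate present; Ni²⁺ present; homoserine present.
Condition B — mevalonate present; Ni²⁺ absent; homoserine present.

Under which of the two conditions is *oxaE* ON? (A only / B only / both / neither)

A only

Condition A:
Mevalonate is present, so QuvC is active.
With repressor QuvC bound, *nolK* is not transcribed.
So NolK is not produced.
Ni²⁺ is present, so HolE is inactive.
Homoserine is present, so GorF is active.
Activator GorF is present, so *oxaE* is transcribed.
→ *oxaE* is ON in A.
Condition B:
Mevalonate is present, so QuvC is active.
With repressor QuvC bound, *nolK* is not transcribed.
So NolK is not produced.
Ni²⁺ is absent, so HolE is active.
Homoserine is present, so GorF is active.
With repressor HolE bound, *oxaE* is not transcribed.
→ *oxaE* is OFF in B.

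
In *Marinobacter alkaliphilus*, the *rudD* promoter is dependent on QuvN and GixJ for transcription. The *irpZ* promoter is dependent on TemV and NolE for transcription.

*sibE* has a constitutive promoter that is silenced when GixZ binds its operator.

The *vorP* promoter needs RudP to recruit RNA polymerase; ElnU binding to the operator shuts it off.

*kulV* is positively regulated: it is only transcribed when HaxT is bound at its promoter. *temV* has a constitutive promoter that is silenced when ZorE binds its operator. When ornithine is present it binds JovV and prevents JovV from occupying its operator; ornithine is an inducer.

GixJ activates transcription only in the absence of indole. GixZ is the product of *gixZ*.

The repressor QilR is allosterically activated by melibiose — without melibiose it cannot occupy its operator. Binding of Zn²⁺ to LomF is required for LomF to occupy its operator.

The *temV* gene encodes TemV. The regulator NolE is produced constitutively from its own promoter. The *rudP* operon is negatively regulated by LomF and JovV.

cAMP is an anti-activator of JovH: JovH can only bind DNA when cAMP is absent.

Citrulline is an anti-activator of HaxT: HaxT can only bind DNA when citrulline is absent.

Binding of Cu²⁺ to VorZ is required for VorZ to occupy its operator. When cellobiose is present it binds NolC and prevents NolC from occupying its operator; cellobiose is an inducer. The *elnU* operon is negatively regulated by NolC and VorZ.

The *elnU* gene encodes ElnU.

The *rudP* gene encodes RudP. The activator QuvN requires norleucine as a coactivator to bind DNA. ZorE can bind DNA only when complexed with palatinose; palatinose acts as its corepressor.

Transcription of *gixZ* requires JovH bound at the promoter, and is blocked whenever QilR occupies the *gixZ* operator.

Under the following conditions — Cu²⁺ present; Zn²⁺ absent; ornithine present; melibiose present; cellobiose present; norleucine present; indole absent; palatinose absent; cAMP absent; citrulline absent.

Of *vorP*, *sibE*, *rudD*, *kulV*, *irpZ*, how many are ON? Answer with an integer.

Zn²⁺ is absent, so LomF is inactive.
Ornithine is present, so JovV is inactive.
With no repressor bound, *rudP* is transcribed.
So RudP is produced and active.
Cellobiose is present, so NolC is inactive.
Cu²⁺ is present, so VorZ is active.
With repressor VorZ bound, *elnU* is not transcribed.
So ElnU is not produced.
No repressor is bound and RudP is active, so *vorP* is transcribed.
→ *vorP* is ON.
cAMP is absent, so JovH is active.
Melibiose is present, so QilR is active.
With repressor QilR bound, *gixZ* is not transcribed.
So GixZ is not produced.
With no repressor bound, *sibE* is transcribed.
→ *sibE* is ON.
Norleucine is present, so QuvN is active.
Indole is absent, so GixJ is active.
No repressor is bound and QuvN and GixJ are active, so *rudD* is transcribed.
→ *rudD* is ON.
Citrulline is absent, so HaxT is active.
No repressor is bound and HaxT is active, so *kulV* is transcribed.
→ *kulV* is ON.
Palatinose is absent, so ZorE is inactive.
With no repressor bound, *temV* is transcribed.
So TemV is produced and active.
NolE is produced constitutively and is active.
No repressor is bound and TemV and NolE are active, so *irpZ* is transcribed.
→ *irpZ* is ON.
5 of the 5 genes are transcribed.

5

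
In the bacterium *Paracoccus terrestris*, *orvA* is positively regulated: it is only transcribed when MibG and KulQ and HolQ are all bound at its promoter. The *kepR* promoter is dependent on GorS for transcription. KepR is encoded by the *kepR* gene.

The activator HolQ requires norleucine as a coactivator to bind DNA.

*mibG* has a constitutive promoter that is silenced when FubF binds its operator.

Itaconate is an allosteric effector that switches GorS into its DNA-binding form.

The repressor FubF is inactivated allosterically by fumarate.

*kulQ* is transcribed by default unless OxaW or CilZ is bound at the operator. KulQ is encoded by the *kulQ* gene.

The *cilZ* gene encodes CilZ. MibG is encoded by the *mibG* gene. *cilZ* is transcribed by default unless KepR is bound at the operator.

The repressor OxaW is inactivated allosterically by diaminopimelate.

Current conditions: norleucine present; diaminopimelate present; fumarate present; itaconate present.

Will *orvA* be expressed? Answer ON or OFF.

ON

Fumarate is present, so FubF is inactive.
With no repressor bound, *mibG* is transcribed.
So MibG is produced and active.
Diaminopimelate is present, so OxaW is inactive.
Itaconate is present, so GorS is active.
No repressor is bound and GorS is active, so *kepR* is transcribed.
So KepR is produced and active.
With repressor KepR bound, *cilZ* is not transcribed.
So CilZ is not produced.
With no repressor bound, *kulQ* is transcribed.
So KulQ is produced and active.
Norleucine is present, so HolQ is active.
No repressor is bound and MibG and KulQ and HolQ are active, so *orvA* is transcribed.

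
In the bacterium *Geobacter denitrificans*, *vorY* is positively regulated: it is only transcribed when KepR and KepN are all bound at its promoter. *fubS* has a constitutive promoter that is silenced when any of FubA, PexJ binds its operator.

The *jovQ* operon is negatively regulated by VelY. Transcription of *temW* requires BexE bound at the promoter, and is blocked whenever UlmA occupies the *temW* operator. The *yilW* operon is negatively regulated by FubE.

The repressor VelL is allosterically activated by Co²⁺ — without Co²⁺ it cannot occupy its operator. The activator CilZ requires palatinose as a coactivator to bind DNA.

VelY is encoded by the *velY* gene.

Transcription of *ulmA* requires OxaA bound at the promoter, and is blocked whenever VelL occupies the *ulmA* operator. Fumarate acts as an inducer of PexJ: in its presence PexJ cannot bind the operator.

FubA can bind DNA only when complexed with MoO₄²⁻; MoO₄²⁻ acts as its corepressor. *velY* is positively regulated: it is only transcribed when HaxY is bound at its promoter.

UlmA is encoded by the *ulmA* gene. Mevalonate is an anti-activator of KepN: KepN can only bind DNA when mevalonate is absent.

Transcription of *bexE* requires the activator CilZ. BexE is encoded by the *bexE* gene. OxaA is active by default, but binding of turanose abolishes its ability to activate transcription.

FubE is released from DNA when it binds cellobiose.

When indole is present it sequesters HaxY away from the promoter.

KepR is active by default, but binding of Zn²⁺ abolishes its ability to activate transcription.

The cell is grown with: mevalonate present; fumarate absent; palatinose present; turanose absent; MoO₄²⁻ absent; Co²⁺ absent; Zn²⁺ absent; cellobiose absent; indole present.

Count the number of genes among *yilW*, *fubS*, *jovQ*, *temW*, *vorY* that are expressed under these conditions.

1

Cellobiose is absent, so FubE is active.
With repressor FubE bound, *yilW* is not transcribed.
→ *yilW* is OFF.
MoO₄²⁻ is absent, so FubA is inactive.
Fumarate is absent, so PexJ is active.
With repressor PexJ bound, *fubS* is not transcribed.
→ *fubS* is OFF.
Indole is present, so HaxY is inactive.
Required activator HaxY is absent, so *velY* is not transcribed.
So VelY is not produced.
With no repressor bound, *jovQ* is transcribed.
→ *jovQ* is ON.
Palatinose is present, so CilZ is active.
No repressor is bound and CilZ is active, so *bexE* is transcribed.
So BexE is produced and active.
Turanose is absent, so OxaA is active.
Co²⁺ is absent, so VelL is inactive.
No repressor is bound and OxaA is active, so *ulmA* is transcribed.
So UlmA is produced and active.
With repressor UlmA bound, *temW* is not transcribed.
→ *temW* is OFF.
Zn²⁺ is absent, so KepR is active.
Mevalonate is present, so KepN is inactive.
Required activator KepN is absent, so *vorY* is not transcribed.
→ *vorY* is OFF.
1 of the 5 genes is transcribed.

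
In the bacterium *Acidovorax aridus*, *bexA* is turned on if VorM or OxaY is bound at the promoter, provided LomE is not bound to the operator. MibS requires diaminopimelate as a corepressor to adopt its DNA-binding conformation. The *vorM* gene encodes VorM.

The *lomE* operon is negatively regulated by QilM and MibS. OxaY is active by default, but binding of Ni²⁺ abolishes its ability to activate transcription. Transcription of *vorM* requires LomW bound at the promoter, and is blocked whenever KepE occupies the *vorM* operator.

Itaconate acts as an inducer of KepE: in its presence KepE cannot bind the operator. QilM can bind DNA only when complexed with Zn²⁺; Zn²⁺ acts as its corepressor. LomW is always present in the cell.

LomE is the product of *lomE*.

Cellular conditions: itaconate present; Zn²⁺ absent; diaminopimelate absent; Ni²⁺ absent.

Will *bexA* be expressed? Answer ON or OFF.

LomW is produced constitutively and is active.
Itaconate is present, so KepE is inactive.
No repressor is bound and LomW is active, so *vorM* is transcribed.
So VorM is produced and active.
Zn²⁺ is absent, so QilM is inactive.
Diaminopimelate is absent, so MibS is inactive.
With no repressor bound, *lomE* is transcribed.
So LomE is produced and active.
Ni²⁺ is absent, so OxaY is active.
With repressor LomE bound, *bexA* is not transcribed.

OFF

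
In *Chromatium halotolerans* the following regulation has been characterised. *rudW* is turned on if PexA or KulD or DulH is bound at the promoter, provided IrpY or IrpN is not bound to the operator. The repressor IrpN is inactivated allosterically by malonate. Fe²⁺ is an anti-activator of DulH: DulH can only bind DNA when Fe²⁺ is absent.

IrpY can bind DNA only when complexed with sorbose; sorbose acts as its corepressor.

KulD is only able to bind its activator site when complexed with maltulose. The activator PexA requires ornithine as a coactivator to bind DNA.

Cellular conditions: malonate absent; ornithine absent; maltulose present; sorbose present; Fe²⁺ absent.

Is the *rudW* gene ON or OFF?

OFF

Ornithine is absent, so PexA is inactive.
Maltulose is present, so KulD is active.
Sorbose is present, so IrpY is active.
Malonate is absent, so IrpN is active.
Fe²⁺ is absent, so DulH is active.
With repressor IrpY bound, *rudW* is not transcribed.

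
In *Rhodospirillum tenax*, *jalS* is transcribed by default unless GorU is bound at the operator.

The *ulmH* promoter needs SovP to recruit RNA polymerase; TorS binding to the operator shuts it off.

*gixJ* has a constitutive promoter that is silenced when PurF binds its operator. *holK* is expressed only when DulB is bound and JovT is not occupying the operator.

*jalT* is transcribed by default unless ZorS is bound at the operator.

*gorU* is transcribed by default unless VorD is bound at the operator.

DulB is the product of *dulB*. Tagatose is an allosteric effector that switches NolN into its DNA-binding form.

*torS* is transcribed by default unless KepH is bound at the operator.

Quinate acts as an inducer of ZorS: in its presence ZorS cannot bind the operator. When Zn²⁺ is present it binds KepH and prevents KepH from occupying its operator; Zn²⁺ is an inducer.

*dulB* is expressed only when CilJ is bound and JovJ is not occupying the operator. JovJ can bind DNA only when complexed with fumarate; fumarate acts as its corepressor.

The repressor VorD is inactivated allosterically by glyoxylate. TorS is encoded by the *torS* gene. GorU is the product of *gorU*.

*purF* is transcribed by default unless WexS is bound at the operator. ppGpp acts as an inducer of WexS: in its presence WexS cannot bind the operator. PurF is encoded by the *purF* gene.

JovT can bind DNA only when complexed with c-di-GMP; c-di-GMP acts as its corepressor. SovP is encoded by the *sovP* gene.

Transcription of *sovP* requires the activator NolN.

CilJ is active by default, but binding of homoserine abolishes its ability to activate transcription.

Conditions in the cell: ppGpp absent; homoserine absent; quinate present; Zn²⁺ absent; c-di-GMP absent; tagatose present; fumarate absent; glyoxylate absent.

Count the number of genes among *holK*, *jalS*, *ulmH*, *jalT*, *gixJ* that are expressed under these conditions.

c-di-GMP is absent, so JovT is inactive.
Fumarate is absent, so JovJ is inactive.
Homoserine is absent, so CilJ is active.
No repressor is bound and CilJ is active, so *dulB* is transcribed.
So DulB is produced and active.
No repressor is bound and DulB is active, so *holK* is transcribed.
→ *holK* is ON.
Glyoxylate is absent, so VorD is active.
With repressor VorD bound, *gorU* is not transcribed.
So GorU is not produced.
With no repressor bound, *jalS* is transcribed.
→ *jalS* is ON.
Zn²⁺ is absent, so KepH is active.
With repressor KepH bound, *torS* is not transcribed.
So TorS is not produced.
Tagatose is present, so NolN is active.
No repressor is bound and NolN is active, so *sovP* is transcribed.
So SovP is produced and active.
No repressor is bound and SovP is active, so *ulmH* is transcribed.
→ *ulmH* is ON.
Quinate is present, so ZorS is inactive.
With no repressor bound, *jalT* is transcribed.
→ *jalT* is ON.
ppGpp is absent, so WexS is active.
With repressor WexS bound, *purF* is not transcribed.
So PurF is not produced.
With no repressor bound, *gixJ* is transcribed.
→ *gixJ* is ON.
5 of the 5 genes are transcribed.

5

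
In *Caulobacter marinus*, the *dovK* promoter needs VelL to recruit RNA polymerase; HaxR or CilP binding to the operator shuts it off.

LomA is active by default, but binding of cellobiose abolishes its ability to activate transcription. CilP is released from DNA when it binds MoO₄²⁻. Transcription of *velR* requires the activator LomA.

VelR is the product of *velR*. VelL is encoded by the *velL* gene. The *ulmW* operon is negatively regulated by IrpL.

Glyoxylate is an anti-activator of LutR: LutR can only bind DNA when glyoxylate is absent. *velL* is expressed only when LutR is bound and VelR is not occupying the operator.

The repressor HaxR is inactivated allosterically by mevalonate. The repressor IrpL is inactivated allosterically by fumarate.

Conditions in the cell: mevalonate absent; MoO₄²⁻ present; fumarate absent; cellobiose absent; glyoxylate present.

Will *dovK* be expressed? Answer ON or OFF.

OFF

Mevalonate is absent, so HaxR is active.
Cellobiose is absent, so LomA is active.
No repressor is bound and LomA is active, so *velR* is transcribed.
So VelR is produced and active.
Glyoxylate is present, so LutR is inactive.
With repressor VelR bound, *velL* is not transcribed.
So VelL is not produced.
MoO₄²⁻ is present, so CilP is inactive.
With repressor HaxR bound, *dovK* is not transcribed.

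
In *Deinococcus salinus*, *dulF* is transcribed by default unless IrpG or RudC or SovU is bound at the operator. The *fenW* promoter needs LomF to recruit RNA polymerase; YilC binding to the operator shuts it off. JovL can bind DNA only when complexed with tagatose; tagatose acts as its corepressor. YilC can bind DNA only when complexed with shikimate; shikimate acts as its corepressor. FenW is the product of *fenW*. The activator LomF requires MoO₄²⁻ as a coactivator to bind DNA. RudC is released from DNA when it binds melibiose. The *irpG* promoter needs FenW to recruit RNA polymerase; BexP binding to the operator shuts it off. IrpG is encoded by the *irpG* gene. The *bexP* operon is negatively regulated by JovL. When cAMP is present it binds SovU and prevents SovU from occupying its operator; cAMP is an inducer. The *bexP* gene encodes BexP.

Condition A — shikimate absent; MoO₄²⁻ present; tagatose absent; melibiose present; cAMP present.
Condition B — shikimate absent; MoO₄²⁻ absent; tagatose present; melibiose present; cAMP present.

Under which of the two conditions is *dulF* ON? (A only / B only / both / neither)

Condition A:
Shikimate is absent, so YilC is inactive.
MoO₄²⁻ is present, so LomF is active.
No repressor is bound and LomF is active, so *fenW* is transcribed.
So FenW is produced and active.
Tagatose is absent, so JovL is inactive.
With no repressor bound, *bexP* is transcribed.
So BexP is produced and active.
With repressor BexP bound, *irpG* is not transcribed.
So IrpG is not produced.
Melibiose is present, so RudC is inactive.
cAMP is present, so SovU is inactive.
With no repressor bound, *dulF* is transcribed.
→ *dulF* is ON in A.
Condition B:
Shikimate is absent, so YilC is inactive.
MoO₄²⁻ is absent, so LomF is inactive.
Required activator LomF is absent, so *fenW* is not transcribed.
So FenW is not produced.
Tagatose is present, so JovL is active.
With repressor JovL bound, *bexP* is not transcribed.
So BexP is not produced.
Required activator FenW is absent, so *irpG* is not transcribed.
So IrpG is not produced.
Melibiose is present, so RudC is inactive.
cAMP is present, so SovU is inactive.
With no repressor bound, *dulF* is transcribed.
→ *dulF* is ON in B.

both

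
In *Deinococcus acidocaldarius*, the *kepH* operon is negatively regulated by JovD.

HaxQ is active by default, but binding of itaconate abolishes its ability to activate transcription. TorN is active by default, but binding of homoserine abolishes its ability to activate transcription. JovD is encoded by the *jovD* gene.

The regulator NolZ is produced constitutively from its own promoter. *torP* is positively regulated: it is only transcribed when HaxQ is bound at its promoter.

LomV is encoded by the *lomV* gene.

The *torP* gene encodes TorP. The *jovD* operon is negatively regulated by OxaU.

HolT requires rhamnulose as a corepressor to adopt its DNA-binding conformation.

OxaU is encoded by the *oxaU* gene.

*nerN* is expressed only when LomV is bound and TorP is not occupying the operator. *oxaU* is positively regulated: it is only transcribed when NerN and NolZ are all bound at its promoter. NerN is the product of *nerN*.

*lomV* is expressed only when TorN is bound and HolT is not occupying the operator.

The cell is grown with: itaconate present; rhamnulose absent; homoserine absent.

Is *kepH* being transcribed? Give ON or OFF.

ON

Rhamnulose is absent, so HolT is inactive.
Homoserine is absent, so TorN is active.
No repressor is bound and TorN is active, so *lomV* is transcribed.
So LomV is produced and active.
Itaconate is present, so HaxQ is inactive.
Required activator HaxQ is absent, so *torP* is not transcribed.
So TorP is not produced.
No repressor is bound and LomV is active, so *nerN* is transcribed.
So NerN is produced and active.
NolZ is produced constitutively and is active.
No repressor is bound and NerN and NolZ are active, so *oxaU* is transcribed.
So OxaU is produced and active.
With repressor OxaU bound, *jovD* is not transcribed.
So JovD is not produced.
With no repressor bound, *kepH* is transcribed.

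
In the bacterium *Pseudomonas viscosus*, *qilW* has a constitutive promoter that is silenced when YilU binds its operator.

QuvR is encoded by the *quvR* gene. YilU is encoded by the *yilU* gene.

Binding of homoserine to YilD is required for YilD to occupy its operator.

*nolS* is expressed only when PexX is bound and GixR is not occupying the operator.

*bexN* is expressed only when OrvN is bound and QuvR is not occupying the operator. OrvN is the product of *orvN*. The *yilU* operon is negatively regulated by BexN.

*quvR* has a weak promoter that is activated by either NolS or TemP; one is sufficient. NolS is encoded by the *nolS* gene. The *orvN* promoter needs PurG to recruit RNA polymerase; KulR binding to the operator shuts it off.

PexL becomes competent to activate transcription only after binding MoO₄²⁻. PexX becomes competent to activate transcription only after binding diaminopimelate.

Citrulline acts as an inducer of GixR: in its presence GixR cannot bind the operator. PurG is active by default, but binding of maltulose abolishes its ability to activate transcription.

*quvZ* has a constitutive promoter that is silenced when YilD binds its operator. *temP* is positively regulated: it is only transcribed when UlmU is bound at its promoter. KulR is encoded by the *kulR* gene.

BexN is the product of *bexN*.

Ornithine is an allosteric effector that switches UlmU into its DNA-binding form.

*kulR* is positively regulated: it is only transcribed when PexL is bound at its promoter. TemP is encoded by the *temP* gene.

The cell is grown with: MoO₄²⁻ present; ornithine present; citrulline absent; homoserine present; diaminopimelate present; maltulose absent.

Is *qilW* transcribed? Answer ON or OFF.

OFF

MoO₄²⁻ is present, so PexL is active.
No repressor is bound and PexL is active, so *kulR* is transcribed.
So KulR is produced and active.
Maltulose is absent, so PurG is active.
With repressor KulR bound, *orvN* is not transcribed.
So OrvN is not produced.
Diaminopimelate is present, so PexX is active.
Citrulline is absent, so GixR is active.
With repressor GixR bound, *nolS* is not transcribed.
So NolS is not produced.
Ornithine is present, so UlmU is active.
No repressor is bound and UlmU is active, so *temP* is transcribed.
So TemP is produced and active.
Activator TemP is present, so *quvR* is transcribed.
So QuvR is produced and active.
With repressor QuvR bound, *bexN* is not transcribed.
So BexN is not produced.
With no repressor bound, *yilU* is transcribed.
So YilU is produced and active.
With repressor YilU bound, *qilW* is not transcribed.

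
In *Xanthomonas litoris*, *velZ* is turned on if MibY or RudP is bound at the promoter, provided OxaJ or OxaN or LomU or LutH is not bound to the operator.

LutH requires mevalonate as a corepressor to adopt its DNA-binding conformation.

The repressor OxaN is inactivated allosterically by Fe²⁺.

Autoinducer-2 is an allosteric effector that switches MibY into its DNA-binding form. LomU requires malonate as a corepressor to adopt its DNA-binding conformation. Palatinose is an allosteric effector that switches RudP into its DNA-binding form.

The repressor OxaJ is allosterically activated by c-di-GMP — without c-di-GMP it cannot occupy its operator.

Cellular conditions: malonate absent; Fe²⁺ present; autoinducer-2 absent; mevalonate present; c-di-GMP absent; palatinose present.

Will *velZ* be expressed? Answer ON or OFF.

OFF

c-di-GMP is absent, so OxaJ is inactive.
Autoinducer-2 is absent, so MibY is inactive.
Fe²⁺ is present, so OxaN is inactive.
Palatinose is present, so RudP is active.
Malonate is absent, so LomU is inactive.
Mevalonate is present, so LutH is active.
With repressor LutH bound, *velZ* is not transcribed.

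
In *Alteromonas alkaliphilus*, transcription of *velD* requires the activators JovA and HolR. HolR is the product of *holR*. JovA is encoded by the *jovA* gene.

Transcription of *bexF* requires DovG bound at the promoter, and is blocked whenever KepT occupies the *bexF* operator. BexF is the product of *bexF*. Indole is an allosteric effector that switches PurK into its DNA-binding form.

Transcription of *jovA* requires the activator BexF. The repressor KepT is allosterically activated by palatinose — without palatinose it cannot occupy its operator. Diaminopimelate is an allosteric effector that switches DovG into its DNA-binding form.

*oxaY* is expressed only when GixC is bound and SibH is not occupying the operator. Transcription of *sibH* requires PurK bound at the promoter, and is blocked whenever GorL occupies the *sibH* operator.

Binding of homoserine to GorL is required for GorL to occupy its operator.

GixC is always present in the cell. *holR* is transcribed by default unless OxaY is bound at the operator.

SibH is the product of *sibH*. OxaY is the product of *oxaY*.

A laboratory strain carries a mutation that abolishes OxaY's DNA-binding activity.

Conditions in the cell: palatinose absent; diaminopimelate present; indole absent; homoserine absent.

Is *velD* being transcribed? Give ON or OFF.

Palatinose is absent, so KepT is inactive.
Diaminopimelate is present, so DovG is active.
No repressor is bound and DovG is active, so *bexF* is transcribed.
So BexF is produced and active.
No repressor is bound and BexF is active, so *jovA* is transcribed.
So JovA is produced and active.
OxaY is non-functional in this strain, so it has no effect.
With no repressor bound, *holR* is transcribed.
So HolR is produced and active.
No repressor is bound and JovA and HolR are active, so *velD* is transcribed.

ON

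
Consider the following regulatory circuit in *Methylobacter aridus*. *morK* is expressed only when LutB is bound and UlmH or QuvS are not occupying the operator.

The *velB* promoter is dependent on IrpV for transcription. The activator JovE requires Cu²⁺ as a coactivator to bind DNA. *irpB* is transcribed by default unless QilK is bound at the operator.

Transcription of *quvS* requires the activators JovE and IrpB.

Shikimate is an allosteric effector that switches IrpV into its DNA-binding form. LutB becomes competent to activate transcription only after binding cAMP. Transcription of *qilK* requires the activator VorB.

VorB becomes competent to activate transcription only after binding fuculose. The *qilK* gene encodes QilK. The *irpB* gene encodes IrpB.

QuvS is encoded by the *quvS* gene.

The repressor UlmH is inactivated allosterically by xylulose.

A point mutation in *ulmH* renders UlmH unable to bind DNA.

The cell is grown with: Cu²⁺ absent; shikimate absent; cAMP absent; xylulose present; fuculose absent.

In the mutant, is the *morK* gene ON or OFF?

cAMP is absent, so LutB is inactive.
UlmH is non-functional in this strain, so it has no effect.
Cu²⁺ is absent, so JovE is inactive.
Fuculose is absent, so VorB is inactive.
Required activator VorB is absent, so *qilK* is not transcribed.
So QilK is not produced.
With no repressor bound, *irpB* is transcribed.
So IrpB is produced and active.
Required activator JovE is absent, so *quvS* is not transcribed.
So QuvS is not produced.
Required activator LutB is absent, so *morK* is not transcribed.

OFF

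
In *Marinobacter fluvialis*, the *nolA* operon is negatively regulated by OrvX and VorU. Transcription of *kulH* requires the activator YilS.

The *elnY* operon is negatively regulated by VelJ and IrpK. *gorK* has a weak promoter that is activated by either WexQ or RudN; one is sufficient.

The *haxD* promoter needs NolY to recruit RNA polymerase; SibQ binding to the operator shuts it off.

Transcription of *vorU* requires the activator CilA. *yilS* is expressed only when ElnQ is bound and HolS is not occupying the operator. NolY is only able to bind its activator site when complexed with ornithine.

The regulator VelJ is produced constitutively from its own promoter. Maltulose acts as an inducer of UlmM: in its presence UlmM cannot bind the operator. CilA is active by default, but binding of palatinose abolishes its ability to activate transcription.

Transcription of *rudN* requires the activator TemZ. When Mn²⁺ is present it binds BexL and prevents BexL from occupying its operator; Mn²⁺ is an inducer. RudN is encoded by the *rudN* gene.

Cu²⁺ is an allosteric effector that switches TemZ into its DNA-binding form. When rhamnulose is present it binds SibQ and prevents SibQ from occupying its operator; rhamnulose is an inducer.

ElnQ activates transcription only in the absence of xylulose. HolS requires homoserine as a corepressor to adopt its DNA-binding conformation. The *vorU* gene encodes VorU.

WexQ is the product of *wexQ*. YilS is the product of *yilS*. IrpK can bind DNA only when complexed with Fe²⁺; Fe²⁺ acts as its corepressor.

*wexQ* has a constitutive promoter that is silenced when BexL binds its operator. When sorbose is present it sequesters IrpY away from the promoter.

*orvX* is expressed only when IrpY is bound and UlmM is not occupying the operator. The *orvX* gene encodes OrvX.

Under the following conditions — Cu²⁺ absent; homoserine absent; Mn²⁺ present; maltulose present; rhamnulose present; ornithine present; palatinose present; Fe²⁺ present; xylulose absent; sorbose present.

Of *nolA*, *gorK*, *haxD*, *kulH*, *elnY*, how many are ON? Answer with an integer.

Maltulose is present, so UlmM is inactive.
Sorbose is present, so IrpY is inactive.
Required activator IrpY is absent, so *orvX* is not transcribed.
So OrvX is not produced.
Palatinose is present, so CilA is inactive.
Required activator CilA is absent, so *vorU* is not transcribed.
So VorU is not produced.
With no repressor bound, *nolA* is transcribed.
→ *nolA* is ON.
Mn²⁺ is present, so BexL is inactive.
With no repressor bound, *wexQ* is transcribed.
So WexQ is produced and active.
Cu²⁺ is absent, so TemZ is inactive.
Required activator TemZ is absent, so *rudN* is not transcribed.
So RudN is not produced.
Activator WexQ is present, so *gorK* is transcribed.
→ *gorK* is ON.
Rhamnulose is present, so SibQ is inactive.
Ornithine is present, so NolY is active.
No repressor is bound and NolY is active, so *haxD* is transcribed.
→ *haxD* is ON.
Homoserine is absent, so HolS is inactive.
Xylulose is absent, so ElnQ is active.
No repressor is bound and ElnQ is active, so *yilS* is transcribed.
So YilS is produced and active.
No repressor is bound and YilS is active, so *kulH* is transcribed.
→ *kulH* is ON.
VelJ is produced constitutively and is active.
Fe²⁺ is present, so IrpK is active.
With repressor VelJ bound, *elnY* is not transcribed.
→ *elnY* is OFF.
4 of the 5 genes are transcribed.

4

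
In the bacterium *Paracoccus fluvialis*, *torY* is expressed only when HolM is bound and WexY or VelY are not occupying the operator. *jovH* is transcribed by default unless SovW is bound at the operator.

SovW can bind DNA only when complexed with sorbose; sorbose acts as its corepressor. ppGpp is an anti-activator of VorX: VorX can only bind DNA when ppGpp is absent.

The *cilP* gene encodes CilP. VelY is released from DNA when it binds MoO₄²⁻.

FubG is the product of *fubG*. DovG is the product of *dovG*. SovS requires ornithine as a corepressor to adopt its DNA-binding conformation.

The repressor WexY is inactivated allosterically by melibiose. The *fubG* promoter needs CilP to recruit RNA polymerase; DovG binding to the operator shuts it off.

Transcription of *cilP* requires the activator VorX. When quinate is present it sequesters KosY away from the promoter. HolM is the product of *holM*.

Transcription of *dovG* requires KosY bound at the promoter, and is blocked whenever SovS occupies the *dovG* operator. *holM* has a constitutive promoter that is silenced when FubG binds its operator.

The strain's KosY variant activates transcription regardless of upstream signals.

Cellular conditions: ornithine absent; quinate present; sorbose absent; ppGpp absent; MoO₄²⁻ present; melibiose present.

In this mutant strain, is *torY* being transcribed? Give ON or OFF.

Melibiose is present, so WexY is inactive.
ppGpp is absent, so VorX is active.
No repressor is bound and VorX is active, so *cilP* is transcribed.
So CilP is produced and active.
KosY is constitutively active in this strain.
Ornithine is absent, so SovS is inactive.
No repressor is bound and KosY is active, so *dovG* is transcribed.
So DovG is produced and active.
With repressor DovG bound, *fubG* is not transcribed.
So FubG is not produced.
With no repressor bound, *holM* is transcribed.
So HolM is produced and active.
MoO₄²⁻ is present, so VelY is inactive.
No repressor is bound and HolM is active, so *torY* is transcribed.

ON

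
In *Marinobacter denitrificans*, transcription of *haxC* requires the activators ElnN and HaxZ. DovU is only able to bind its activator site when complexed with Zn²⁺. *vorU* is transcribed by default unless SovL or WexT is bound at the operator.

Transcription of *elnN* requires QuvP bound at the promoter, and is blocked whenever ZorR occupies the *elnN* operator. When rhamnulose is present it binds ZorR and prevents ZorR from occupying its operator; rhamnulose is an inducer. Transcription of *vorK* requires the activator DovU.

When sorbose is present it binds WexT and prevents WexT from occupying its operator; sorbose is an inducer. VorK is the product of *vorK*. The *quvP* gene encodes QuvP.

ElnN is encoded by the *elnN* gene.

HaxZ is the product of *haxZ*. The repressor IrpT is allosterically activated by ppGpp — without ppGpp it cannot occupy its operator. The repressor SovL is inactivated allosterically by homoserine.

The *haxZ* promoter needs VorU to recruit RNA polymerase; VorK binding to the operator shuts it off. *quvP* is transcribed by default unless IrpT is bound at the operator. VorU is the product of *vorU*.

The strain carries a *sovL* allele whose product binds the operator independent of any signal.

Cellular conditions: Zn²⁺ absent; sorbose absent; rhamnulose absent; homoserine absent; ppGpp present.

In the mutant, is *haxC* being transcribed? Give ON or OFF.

ppGpp is present, so IrpT is active.
With repressor IrpT bound, *quvP* is not transcribed.
So QuvP is not produced.
Rhamnulose is absent, so ZorR is active.
With repressor ZorR bound, *elnN* is not transcribed.
So ElnN is not produced.
SovL is constitutively active in this strain.
Sorbose is absent, so WexT is active.
With repressor SovL bound, *vorU* is not transcribed.
So VorU is not produced.
Zn²⁺ is absent, so DovU is inactive.
Required activator DovU is absent, so *vorK* is not transcribed.
So VorK is not produced.
Required activator VorU is absent, so *haxZ* is not transcribed.
So HaxZ is not produced.
Required activator ElnN is absent, so *haxC* is not transcribed.

OFF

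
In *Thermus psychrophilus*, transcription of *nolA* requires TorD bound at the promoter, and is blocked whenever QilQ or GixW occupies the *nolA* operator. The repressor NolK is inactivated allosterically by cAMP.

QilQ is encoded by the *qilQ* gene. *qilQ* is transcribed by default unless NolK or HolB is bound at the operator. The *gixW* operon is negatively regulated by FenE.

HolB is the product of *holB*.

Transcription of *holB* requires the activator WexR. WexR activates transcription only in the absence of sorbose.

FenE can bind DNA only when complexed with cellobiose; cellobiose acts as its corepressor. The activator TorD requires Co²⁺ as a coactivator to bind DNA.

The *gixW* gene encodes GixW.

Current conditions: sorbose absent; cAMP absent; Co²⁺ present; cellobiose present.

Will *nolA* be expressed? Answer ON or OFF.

Co²⁺ is present, so TorD is active.
cAMP is absent, so NolK is active.
Sorbose is absent, so WexR is active.
No repressor is bound and WexR is active, so *holB* is transcribed.
So HolB is produced and active.
With repressor NolK bound, *qilQ* is not transcribed.
So QilQ is not produced.
Cellobiose is present, so FenE is active.
With repressor FenE bound, *gixW* is not transcribed.
So GixW is not produced.
No repressor is bound and TorD is active, so *nolA* is transcribed.

ON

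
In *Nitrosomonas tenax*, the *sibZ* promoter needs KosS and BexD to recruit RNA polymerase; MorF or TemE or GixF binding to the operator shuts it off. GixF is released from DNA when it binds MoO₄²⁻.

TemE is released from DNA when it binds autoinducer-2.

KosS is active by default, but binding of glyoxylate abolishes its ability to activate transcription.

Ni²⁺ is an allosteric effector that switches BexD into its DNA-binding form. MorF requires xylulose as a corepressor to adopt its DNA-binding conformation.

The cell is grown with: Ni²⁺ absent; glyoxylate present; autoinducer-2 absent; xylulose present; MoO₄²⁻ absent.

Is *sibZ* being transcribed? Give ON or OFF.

Xylulose is present, so MorF is active.
Autoinducer-2 is absent, so TemE is active.
Glyoxylate is present, so KosS is inactive.
MoO₄²⁻ is absent, so GixF is active.
Ni²⁺ is absent, so BexD is inactive.
With repressor MorF bound, *sibZ* is not transcribed.

OFF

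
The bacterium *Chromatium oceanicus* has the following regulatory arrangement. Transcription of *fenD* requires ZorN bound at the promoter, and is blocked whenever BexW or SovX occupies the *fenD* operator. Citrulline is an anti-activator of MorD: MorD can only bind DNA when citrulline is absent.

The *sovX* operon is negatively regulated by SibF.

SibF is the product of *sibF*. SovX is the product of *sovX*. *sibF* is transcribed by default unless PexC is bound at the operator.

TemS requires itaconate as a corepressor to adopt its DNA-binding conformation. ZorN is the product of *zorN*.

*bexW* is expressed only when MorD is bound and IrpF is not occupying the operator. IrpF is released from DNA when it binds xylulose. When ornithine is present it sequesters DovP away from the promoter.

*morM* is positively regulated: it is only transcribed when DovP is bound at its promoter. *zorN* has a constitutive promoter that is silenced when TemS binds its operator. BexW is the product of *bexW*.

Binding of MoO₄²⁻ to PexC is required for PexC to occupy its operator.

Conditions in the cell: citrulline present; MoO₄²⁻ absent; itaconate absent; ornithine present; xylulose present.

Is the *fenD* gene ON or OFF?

Citrulline is present, so MorD is inactive.
Xylulose is present, so IrpF is inactive.
Required activator MorD is absent, so *bexW* is not transcribed.
So BexW is not produced.
MoO₄²⁻ is absent, so PexC is inactive.
With no repressor bound, *sibF* is transcribed.
So SibF is produced and active.
With repressor SibF bound, *sovX* is not transcribed.
So SovX is not produced.
Itaconate is absent, so TemS is inactive.
With no repressor bound, *zorN* is transcribed.
So ZorN is produced and active.
No repressor is bound and ZorN is active, so *fenD* is transcribed.

ON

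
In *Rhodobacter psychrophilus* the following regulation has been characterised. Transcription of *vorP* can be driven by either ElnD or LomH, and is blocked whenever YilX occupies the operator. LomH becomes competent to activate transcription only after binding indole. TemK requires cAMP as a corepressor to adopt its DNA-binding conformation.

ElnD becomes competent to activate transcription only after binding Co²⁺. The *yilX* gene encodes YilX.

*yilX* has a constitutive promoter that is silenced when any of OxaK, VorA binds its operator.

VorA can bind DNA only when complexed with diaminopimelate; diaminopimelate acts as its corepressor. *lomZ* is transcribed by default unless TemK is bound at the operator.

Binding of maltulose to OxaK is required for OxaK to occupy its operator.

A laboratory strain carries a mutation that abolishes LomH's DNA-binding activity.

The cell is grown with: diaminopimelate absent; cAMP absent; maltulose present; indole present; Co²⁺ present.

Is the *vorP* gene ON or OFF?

ON

Co²⁺ is present, so ElnD is active.
LomH is non-functional in this strain, so it has no effect.
Maltulose is present, so OxaK is active.
Diaminopimelate is absent, so VorA is inactive.
With repressor OxaK bound, *yilX* is not transcribed.
So YilX is not produced.
Activator ElnD is present, so *vorP* is transcribed.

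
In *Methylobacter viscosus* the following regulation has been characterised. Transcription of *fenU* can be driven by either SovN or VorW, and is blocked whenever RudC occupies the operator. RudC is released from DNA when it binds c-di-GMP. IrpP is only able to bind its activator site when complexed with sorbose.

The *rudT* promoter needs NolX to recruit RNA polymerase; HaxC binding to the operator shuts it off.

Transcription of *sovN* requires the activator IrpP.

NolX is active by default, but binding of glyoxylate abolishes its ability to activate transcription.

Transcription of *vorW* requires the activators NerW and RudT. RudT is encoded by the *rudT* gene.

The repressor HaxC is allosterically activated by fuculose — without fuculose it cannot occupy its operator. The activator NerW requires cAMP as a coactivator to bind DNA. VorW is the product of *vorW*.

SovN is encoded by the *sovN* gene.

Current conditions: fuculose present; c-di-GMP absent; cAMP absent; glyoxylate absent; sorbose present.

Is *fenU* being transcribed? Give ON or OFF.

OFF

c-di-GMP is absent, so RudC is active.
Sorbose is present, so IrpP is active.
No repressor is bound and IrpP is active, so *sovN* is transcribed.
So SovN is produced and active.
cAMP is absent, so NerW is inactive.
Fuculose is present, so HaxC is active.
Glyoxylate is absent, so NolX is active.
With repressor HaxC bound, *rudT* is not transcribed.
So RudT is not produced.
Required activator NerW is absent, so *vorW* is not transcribed.
So VorW is not produced.
With repressor RudC bound, *fenU* is not transcribed.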